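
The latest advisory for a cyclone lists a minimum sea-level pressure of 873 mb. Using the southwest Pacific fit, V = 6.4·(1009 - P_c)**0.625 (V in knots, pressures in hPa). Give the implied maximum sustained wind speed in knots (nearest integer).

138 kt

ΔP = 1009 − 873 = 136 mb.
136^0.625 ≈ 21.551.
V ≈ 6.4 × 21.551 ≈ 137.9 kt.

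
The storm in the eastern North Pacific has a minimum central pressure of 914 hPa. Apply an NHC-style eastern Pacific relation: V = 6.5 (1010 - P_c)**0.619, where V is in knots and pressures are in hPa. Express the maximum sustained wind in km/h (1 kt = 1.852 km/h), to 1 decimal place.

ΔP = 1010 − 914 = 96 hPa.
V ≈ 6.5 × 96^0.619 = 6.5 × 16.867 ≈ 109.632 kt.
109.632 × 1.852 ≈ 203.04 km/h → 203.0 km/h.

203.0 km/h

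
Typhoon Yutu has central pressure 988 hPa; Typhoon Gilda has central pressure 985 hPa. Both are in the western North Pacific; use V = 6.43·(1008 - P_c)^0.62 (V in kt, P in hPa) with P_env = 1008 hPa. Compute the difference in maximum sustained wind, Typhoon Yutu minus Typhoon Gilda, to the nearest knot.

Typhoon Yutu: ΔP = 20; V ≈ 6.43 × 20^0.62 ≈ 41.20 kt.
Typhoon Gilda: ΔP = 23; V ≈ 6.43 × 23^0.62 ≈ 44.92 kt.
Difference ≈ 41.20 − 44.92 = -3.72 → -4 kt.

-4 kt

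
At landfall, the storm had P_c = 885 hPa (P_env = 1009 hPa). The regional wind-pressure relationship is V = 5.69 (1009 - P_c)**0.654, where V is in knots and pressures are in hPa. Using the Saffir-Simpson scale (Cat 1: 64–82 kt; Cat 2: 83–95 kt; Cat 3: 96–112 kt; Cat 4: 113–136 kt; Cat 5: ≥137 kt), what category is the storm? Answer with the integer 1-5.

ΔP = 1009 − 885 = 124 hPa.
V ≈ 5.69 × 124^0.654 = 5.69 × 23.39 ≈ 133 kt.
133 kt falls in the Category 4 band.

4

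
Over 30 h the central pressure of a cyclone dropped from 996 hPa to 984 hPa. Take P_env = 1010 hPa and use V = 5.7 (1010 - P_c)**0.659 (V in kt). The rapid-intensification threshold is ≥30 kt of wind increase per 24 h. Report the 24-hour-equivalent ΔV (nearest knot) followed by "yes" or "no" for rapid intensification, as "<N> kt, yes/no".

V₁: ΔP = 14, V ≈ 5.7 × 14^0.659 ≈ 32.45 kt.
V₂: ΔP = 26, V ≈ 5.7 × 26^0.659 ≈ 48.79 kt.
ΔV over 30 h = 16.34 kt → 24 h equivalent = 16.34 × 24/30 ≈ 13.07 kt.
13 kt < 30 kt ⇒ not rapid intensification.

13 kt, no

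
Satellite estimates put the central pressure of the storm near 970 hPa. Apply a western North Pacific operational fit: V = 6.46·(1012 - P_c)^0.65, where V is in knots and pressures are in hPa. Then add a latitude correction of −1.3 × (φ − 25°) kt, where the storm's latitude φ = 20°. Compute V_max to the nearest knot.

80 kt

ΔP = 1012 − 970 = 42 hPa.
42^0.65 ≈ 11.353.
V ≈ 6.46 × 11.353 ≈ 73.3 kt.
Latitude correction: −1.3 × (20 − 25) = 6.5 kt.
Corrected V ≈ 79.8 kt → 80 kt.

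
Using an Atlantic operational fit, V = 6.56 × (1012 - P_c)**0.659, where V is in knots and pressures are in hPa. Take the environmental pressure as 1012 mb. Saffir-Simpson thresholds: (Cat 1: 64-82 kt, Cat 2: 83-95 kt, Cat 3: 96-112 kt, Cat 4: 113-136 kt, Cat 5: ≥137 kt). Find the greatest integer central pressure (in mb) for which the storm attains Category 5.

Category 5 begins at V = 137 kt.
Required ΔP = (137/6.56)^(1/0.659) = 20.884^1.517 ≈ 100.64 mb.
P_c ≤ 1012 − 100.64 = 911.36, so the highest integer P_c is 911 mb.

911 mb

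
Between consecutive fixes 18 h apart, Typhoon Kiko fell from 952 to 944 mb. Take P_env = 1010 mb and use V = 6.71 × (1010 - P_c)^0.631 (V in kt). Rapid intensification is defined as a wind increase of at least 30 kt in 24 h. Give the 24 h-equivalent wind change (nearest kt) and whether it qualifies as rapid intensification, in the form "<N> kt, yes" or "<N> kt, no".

10 kt, no

V₁: ΔP = 58, V ≈ 6.71 × 58^0.631 ≈ 86.99 kt.
V₂: ΔP = 66, V ≈ 6.71 × 66^0.631 ≈ 94.37 kt.
ΔV over 18 h = 7.38 kt → 24 h equivalent = 7.38 × 24/18 ≈ 9.84 kt.
10 kt < 30 kt ⇒ not rapid intensification.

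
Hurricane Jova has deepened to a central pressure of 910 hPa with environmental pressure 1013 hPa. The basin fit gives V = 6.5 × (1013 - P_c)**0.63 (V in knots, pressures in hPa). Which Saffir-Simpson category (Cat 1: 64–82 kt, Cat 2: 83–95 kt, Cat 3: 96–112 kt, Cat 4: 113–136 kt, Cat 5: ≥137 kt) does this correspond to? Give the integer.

ΔP = 1013 − 910 = 103 hPa.
V ≈ 6.5 × 103^0.63 = 6.5 × 18.54 ≈ 121 kt.
121 kt falls in the Category 4 band.

4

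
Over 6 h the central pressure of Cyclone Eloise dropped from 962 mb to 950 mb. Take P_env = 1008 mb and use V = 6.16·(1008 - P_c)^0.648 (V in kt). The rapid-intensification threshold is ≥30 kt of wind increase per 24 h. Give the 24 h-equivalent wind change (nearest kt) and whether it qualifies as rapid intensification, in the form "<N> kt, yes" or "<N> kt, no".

48 kt, yes

V₁: ΔP = 46, V ≈ 6.16 × 46^0.648 ≈ 73.63 kt.
V₂: ΔP = 58, V ≈ 6.16 × 58^0.648 ≈ 85.56 kt.
ΔV over 6 h = 11.93 kt → 24 h equivalent = 11.93 × 24/6 ≈ 47.72 kt.
48 kt ≥ 30 kt ⇒ rapid intensification.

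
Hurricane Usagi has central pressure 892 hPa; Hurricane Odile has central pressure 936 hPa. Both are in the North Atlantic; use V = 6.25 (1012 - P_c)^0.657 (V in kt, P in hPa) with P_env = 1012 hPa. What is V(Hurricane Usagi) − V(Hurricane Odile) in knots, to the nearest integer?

Hurricane Usagi: ΔP = 120; V ≈ 6.25 × 120^0.657 ≈ 145.18 kt.
Hurricane Odile: ΔP = 76; V ≈ 6.25 × 76^0.657 ≈ 107.54 kt.
Difference ≈ 145.18 − 107.54 = 37.64 → 38 kt.

38 kt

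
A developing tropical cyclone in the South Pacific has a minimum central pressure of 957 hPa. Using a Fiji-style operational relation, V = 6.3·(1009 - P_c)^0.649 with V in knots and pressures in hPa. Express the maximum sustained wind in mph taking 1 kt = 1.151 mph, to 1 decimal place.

ΔP = 1009 − 957 = 52 hPa.
V ≈ 6.3 × 52^0.649 = 6.3 × 12.992 ≈ 81.852 kt.
81.852 × 1.151 ≈ 94.21 mph → 94.2 mph.

94.2 mph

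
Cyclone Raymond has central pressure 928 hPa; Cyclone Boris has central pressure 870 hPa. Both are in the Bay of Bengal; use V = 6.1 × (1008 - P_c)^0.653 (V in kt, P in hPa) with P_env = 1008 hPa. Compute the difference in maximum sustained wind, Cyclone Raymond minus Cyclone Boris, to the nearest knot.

-46 kt

Cyclone Raymond: ΔP = 80; V ≈ 6.1 × 80^0.653 ≈ 106.67 kt.
Cyclone Boris: ΔP = 138; V ≈ 6.1 × 138^0.653 ≈ 152.29 kt.
Difference ≈ 106.67 − 152.29 = -45.62 → -46 kt.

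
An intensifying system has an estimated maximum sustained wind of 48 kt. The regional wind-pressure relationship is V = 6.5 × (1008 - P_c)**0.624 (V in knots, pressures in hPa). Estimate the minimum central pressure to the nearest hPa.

983 hPa

ΔP = (V / 6.5)^(1/0.624) = (48/6.5)^1.603.
48/6.5 = 7.385; 7.385^1.603 ≈ 24.63 hPa.
P_c = 1008 − 24.63 = 983.37 ≈ 983 hPa.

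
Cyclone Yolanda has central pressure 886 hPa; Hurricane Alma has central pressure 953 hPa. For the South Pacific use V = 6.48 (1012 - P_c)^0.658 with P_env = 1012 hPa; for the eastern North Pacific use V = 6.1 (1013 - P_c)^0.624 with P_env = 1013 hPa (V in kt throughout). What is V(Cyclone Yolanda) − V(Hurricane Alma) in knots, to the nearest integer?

Cyclone Yolanda: ΔP = 126; V ≈ 6.48 × 126^0.658 ≈ 156.18 kt.
Hurricane Alma: ΔP = 60; V ≈ 6.1 × 60^0.624 ≈ 78.50 kt.
Difference ≈ 156.18 − 78.50 = 77.68 → 78 kt.

78 kt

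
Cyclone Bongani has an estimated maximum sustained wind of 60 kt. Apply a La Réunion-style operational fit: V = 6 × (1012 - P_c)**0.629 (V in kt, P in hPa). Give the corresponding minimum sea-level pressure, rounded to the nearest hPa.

973 hPa

ΔP = (V / 6)^(1/0.629) = (60/6)^1.590.
60/6 = 10.000; 10.000^1.590 ≈ 38.89 hPa.
P_c = 1012 − 38.89 = 973.11 ≈ 973 hPa.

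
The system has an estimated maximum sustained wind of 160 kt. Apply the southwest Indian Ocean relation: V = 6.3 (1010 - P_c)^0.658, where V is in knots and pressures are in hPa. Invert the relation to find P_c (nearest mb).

ΔP = (V / 6.3)^(1/0.658) = (160/6.3)^1.520.
160/6.3 = 25.397; 25.397^1.520 ≈ 136.43 mb.
P_c = 1010 − 136.43 = 873.57 ≈ 874 mb.

874 mb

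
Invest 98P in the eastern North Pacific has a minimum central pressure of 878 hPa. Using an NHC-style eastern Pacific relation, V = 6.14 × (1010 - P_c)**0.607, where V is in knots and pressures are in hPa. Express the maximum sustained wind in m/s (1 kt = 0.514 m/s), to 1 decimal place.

61.1 m/s

ΔP = 1010 − 878 = 132 hPa.
V ≈ 6.14 × 132^0.607 = 6.14 × 19.373 ≈ 118.948 kt.
118.948 × 0.514 ≈ 61.14 m/s → 61.1 m/s.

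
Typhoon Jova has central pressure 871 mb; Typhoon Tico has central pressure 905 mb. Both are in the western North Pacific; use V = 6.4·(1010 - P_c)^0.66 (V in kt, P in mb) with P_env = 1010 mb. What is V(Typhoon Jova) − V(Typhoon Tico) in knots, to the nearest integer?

28 kt

Typhoon Jova: ΔP = 139; V ≈ 6.4 × 139^0.66 ≈ 166.18 kt.
Typhoon Tico: ΔP = 105; V ≈ 6.4 × 105^0.66 ≈ 138.09 kt.
Difference ≈ 166.18 − 138.09 = 28.09 → 28 kt.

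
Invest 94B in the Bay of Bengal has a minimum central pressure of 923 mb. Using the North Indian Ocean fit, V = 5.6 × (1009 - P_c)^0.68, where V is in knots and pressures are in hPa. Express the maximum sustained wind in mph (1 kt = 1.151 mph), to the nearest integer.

ΔP = 1009 − 923 = 86 mb.
V ≈ 5.6 × 86^0.68 = 5.6 × 20.676 ≈ 115.784 kt.
115.784 × 1.151 ≈ 133.27 mph → 133 mph.

133 mph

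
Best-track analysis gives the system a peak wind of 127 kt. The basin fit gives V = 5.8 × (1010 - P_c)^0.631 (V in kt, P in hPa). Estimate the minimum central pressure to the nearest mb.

ΔP = (V / 5.8)^(1/0.631) = (127/5.8)^1.585.
127/5.8 = 21.897; 21.897^1.585 ≈ 133.11 mb.
P_c = 1010 − 133.11 = 876.89 ≈ 877 mb.

877 mb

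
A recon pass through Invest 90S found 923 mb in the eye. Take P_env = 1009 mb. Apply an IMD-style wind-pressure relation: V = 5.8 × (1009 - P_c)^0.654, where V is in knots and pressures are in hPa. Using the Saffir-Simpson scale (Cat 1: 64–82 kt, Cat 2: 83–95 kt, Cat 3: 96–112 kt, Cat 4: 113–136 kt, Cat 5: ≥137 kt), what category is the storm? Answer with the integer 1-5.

ΔP = 1009 − 923 = 86 mb.
V ≈ 5.8 × 86^0.654 = 5.8 × 18.41 ≈ 107 kt.
107 kt falls in the Category 3 band.

3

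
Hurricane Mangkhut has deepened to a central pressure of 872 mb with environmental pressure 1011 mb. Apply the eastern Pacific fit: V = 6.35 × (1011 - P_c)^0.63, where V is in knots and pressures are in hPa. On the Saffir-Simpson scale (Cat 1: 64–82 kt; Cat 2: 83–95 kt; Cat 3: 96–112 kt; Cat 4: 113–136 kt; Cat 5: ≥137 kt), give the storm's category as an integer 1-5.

ΔP = 1011 − 872 = 139 mb.
V ≈ 6.35 × 139^0.63 = 6.35 × 22.39 ≈ 142 kt.
142 kt falls in the Category 5 band.

5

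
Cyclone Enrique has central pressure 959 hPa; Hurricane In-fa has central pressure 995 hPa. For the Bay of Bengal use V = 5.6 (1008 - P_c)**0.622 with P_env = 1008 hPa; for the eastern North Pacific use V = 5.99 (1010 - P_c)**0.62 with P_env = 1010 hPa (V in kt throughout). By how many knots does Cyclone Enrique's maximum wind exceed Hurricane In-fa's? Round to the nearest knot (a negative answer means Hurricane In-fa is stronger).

31 kt

Cyclone Enrique: ΔP = 49; V ≈ 5.6 × 49^0.622 ≈ 63.02 kt.
Hurricane In-fa: ΔP = 15; V ≈ 5.99 × 15^0.62 ≈ 32.11 kt.
Difference ≈ 63.02 − 32.11 = 30.91 → 31 kt.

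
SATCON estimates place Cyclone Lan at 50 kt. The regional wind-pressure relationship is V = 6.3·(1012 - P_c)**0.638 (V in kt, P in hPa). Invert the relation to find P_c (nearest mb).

ΔP = (V / 6.3)^(1/0.638) = (50/6.3)^1.567.
50/6.3 = 7.937; 7.937^1.567 ≈ 25.71 mb.
P_c = 1012 − 25.71 = 986.29 ≈ 986 mb.

986 mb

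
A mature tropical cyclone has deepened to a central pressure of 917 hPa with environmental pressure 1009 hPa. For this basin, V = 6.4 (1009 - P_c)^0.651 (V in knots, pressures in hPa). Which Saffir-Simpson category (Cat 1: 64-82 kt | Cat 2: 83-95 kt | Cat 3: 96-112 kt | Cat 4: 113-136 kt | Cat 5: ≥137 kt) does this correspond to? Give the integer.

4

ΔP = 1009 − 917 = 92 hPa.
V ≈ 6.4 × 92^0.651 = 6.4 × 18.99 ≈ 122 kt.
122 kt falls in the Category 4 band.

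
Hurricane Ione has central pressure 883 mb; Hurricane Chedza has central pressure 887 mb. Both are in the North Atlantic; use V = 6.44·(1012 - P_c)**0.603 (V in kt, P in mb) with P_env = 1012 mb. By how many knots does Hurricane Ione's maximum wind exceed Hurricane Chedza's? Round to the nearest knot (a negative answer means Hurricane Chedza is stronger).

2 kt

Hurricane Ione: ΔP = 129; V ≈ 6.44 × 129^0.603 ≈ 120.66 kt.
Hurricane Chedza: ΔP = 125; V ≈ 6.44 × 125^0.603 ≈ 118.39 kt.
Difference ≈ 120.66 − 118.39 = 2.27 → 2 kt.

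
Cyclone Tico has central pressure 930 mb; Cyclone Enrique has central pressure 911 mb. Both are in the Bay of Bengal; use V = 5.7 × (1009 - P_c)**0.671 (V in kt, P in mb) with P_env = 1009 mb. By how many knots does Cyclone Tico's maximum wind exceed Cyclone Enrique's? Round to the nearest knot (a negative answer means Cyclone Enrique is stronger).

Cyclone Tico: ΔP = 79; V ≈ 5.7 × 79^0.671 ≈ 106.95 kt.
Cyclone Enrique: ΔP = 98; V ≈ 5.7 × 98^0.671 ≈ 123.59 kt.
Difference ≈ 106.95 − 123.59 = -16.64 → -17 kt.

-17 kt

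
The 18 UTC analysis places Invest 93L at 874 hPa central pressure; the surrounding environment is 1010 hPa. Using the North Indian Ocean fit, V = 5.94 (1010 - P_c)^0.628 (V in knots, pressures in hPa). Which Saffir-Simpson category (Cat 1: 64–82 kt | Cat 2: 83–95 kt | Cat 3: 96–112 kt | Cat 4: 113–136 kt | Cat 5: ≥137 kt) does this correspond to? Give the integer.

4

ΔP = 1010 − 874 = 136 hPa.
V ≈ 5.94 × 136^0.628 = 5.94 × 21.87 ≈ 130 kt.
130 kt falls in the Category 4 band.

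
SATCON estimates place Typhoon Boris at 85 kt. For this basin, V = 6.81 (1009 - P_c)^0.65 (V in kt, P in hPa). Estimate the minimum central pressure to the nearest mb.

960 mb

ΔP = (V / 6.81)^(1/0.65) = (85/6.81)^1.538.
85/6.81 = 12.482; 12.482^1.538 ≈ 48.59 mb.
P_c = 1009 − 48.59 = 960.41 ≈ 960 mb.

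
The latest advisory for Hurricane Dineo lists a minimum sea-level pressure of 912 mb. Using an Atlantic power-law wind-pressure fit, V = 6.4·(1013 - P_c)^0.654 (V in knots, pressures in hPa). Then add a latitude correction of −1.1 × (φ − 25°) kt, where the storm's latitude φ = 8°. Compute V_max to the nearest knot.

150 kt

ΔP = 1013 − 912 = 101 mb.
101^0.654 ≈ 20.456.
V ≈ 6.4 × 20.456 ≈ 130.9 kt.
Latitude correction: −1.1 × (8 − 25) = 18.7 kt.
Corrected V ≈ 149.6 kt → 150 kt.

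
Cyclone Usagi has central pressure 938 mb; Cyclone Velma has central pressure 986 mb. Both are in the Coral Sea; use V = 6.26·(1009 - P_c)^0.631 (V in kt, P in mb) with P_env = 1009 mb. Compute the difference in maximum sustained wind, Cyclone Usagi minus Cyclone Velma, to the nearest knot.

47 kt

Cyclone Usagi: ΔP = 71; V ≈ 6.26 × 71^0.631 ≈ 92.20 kt.
Cyclone Velma: ΔP = 23; V ≈ 6.26 × 23^0.631 ≈ 45.27 kt.
Difference ≈ 92.20 − 45.27 = 46.93 → 47 kt.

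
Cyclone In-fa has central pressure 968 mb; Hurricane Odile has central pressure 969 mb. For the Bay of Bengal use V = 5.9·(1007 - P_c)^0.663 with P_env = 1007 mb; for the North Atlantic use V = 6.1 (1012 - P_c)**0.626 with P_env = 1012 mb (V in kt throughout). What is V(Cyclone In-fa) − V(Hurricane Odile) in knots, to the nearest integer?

3 kt

Cyclone In-fa: ΔP = 39; V ≈ 5.9 × 39^0.663 ≈ 66.95 kt.
Hurricane Odile: ΔP = 43; V ≈ 6.1 × 43^0.626 ≈ 64.25 kt.
Difference ≈ 66.95 − 64.25 = 2.70 → 3 kt.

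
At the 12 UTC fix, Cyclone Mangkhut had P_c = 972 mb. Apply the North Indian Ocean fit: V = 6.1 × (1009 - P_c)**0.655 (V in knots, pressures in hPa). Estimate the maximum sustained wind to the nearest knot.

65 kt

ΔP = 1009 − 972 = 37 mb.
37^0.655 ≈ 10.646.
V ≈ 6.1 × 10.646 ≈ 64.9 kt.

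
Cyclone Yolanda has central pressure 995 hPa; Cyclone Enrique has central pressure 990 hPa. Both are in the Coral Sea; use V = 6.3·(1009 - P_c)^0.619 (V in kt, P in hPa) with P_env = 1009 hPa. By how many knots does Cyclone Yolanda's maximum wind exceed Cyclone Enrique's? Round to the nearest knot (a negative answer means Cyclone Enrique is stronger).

-7 kt

Cyclone Yolanda: ΔP = 14; V ≈ 6.3 × 14^0.619 ≈ 32.27 kt.
Cyclone Enrique: ΔP = 19; V ≈ 6.3 × 19^0.619 ≈ 38.98 kt.
Difference ≈ 32.27 − 38.98 = -6.71 → -7 kt.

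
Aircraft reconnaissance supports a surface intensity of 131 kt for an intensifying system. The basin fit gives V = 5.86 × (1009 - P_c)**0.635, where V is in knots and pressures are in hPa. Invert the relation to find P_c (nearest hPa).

ΔP = (V / 5.86)^(1/0.635) = (131/5.86)^1.575.
131/5.86 = 22.355; 22.355^1.575 ≈ 133.35 hPa.
P_c = 1009 − 133.35 = 875.65 ≈ 876 hPa.

876 hPa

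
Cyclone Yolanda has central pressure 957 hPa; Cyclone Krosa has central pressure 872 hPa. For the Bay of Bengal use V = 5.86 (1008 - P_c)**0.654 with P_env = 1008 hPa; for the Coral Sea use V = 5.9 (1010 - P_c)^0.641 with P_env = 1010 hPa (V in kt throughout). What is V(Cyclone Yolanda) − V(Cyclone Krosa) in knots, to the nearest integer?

-62 kt

Cyclone Yolanda: ΔP = 51; V ≈ 5.86 × 51^0.654 ≈ 76.67 kt.
Cyclone Krosa: ΔP = 138; V ≈ 5.9 × 138^0.641 ≈ 138.84 kt.
Difference ≈ 76.67 − 138.84 = -62.17 → -62 kt.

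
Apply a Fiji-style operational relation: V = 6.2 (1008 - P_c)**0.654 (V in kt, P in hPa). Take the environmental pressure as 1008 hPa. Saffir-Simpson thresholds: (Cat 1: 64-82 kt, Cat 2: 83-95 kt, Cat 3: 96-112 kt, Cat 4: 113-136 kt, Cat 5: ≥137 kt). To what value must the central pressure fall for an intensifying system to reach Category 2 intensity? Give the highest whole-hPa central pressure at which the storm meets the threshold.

Category 2 begins at V = 83 kt.
Required ΔP = (83/6.2)^(1/0.654) = 13.387^1.529 ≈ 52.82 hPa.
P_c ≤ 1008 − 52.82 = 955.18, so the highest integer P_c is 955 hPa.

955 hPa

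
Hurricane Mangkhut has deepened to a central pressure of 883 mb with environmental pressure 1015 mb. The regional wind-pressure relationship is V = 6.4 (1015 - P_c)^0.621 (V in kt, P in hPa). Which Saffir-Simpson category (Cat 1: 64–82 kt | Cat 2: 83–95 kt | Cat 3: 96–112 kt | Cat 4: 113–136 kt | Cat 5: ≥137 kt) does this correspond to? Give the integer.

ΔP = 1015 − 883 = 132 mb.
V ≈ 6.4 × 132^0.621 = 6.4 × 20.74 ≈ 133 kt.
133 kt falls in the Category 4 band.

4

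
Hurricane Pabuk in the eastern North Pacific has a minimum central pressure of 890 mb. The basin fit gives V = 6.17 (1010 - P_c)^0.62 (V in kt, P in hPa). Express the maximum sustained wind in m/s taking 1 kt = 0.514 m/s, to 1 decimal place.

ΔP = 1010 − 890 = 120 mb.
V ≈ 6.17 × 120^0.62 = 6.17 × 19.458 ≈ 120.054 kt.
120.054 × 0.514 ≈ 61.71 m/s → 61.7 m/s.

61.7 m/s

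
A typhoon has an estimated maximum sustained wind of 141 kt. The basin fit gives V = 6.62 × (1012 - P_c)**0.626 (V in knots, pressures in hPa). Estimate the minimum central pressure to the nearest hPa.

ΔP = (V / 6.62)^(1/0.626) = (141/6.62)^1.597.
141/6.62 = 21.299; 21.299^1.597 ≈ 132.43 hPa.
P_c = 1012 − 132.43 = 879.57 ≈ 880 hPa.

880 hPa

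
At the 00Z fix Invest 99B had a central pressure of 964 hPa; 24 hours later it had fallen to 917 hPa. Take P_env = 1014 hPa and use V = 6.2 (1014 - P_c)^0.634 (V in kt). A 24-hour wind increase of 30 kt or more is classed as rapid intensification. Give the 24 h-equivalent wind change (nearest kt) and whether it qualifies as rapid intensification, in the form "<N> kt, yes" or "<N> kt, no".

V₁: ΔP = 50, V ≈ 6.2 × 50^0.634 ≈ 74.05 kt.
V₂: ΔP = 97, V ≈ 6.2 × 97^0.634 ≈ 112.72 kt.
ΔV over 24 h = 38.67 kt → 24 h equivalent = 38.67 × 24/24 ≈ 38.67 kt.
39 kt ≥ 30 kt ⇒ rapid intensification.

39 kt, yes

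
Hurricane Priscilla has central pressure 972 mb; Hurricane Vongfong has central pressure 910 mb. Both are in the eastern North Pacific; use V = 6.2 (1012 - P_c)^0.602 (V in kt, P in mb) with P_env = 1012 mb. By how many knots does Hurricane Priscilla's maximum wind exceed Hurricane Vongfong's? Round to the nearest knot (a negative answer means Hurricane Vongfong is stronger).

Hurricane Priscilla: ΔP = 40; V ≈ 6.2 × 40^0.602 ≈ 57.13 kt.
Hurricane Vongfong: ΔP = 102; V ≈ 6.2 × 102^0.602 ≈ 100.36 kt.
Difference ≈ 57.13 − 100.36 = -43.23 → -43 kt.

-43 kt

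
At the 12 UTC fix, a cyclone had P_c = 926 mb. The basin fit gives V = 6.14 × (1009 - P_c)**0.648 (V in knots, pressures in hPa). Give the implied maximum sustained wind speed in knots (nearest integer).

108 kt

ΔP = 1009 − 926 = 83 mb.
83^0.648 ≈ 17.521.
V ≈ 6.14 × 17.521 ≈ 107.6 kt.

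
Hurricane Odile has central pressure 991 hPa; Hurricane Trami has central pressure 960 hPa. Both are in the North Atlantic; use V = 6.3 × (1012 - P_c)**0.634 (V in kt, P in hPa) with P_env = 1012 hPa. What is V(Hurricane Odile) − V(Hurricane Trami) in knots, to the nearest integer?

-34 kt

Hurricane Odile: ΔP = 21; V ≈ 6.3 × 21^0.634 ≈ 43.41 kt.
Hurricane Trami: ΔP = 52; V ≈ 6.3 × 52^0.634 ≈ 77.14 kt.
Difference ≈ 43.41 − 77.14 = -33.73 → -34 kt.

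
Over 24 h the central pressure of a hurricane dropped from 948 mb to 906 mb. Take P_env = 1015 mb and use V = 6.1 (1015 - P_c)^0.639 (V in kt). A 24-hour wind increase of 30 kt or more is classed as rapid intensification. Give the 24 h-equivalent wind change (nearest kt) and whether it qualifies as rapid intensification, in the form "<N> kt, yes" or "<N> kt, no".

33 kt, yes

V₁: ΔP = 67, V ≈ 6.1 × 67^0.639 ≈ 89.58 kt.
V₂: ΔP = 109, V ≈ 6.1 × 109^0.639 ≈ 122.25 kt.
ΔV over 24 h = 32.67 kt → 24 h equivalent = 32.67 × 24/24 ≈ 32.67 kt.
33 kt ≥ 30 kt ⇒ rapid intensification.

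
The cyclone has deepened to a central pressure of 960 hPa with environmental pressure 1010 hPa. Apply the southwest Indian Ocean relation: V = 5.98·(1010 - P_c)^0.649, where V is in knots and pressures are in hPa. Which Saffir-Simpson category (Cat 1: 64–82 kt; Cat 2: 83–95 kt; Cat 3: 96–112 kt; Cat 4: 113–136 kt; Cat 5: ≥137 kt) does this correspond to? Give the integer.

ΔP = 1010 − 960 = 50 hPa.
V ≈ 5.98 × 50^0.649 = 5.98 × 12.67 ≈ 76 kt.
76 kt falls in the Category 1 band.

1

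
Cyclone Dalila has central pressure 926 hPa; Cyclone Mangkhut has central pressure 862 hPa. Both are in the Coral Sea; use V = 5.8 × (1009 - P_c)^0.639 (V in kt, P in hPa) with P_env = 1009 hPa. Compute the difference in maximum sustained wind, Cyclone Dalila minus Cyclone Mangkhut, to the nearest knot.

Cyclone Dalila: ΔP = 83; V ≈ 5.8 × 83^0.639 ≈ 97.66 kt.
Cyclone Mangkhut: ΔP = 147; V ≈ 5.8 × 147^0.639 ≈ 140.72 kt.
Difference ≈ 97.66 − 140.72 = -43.06 → -43 kt.

-43 kt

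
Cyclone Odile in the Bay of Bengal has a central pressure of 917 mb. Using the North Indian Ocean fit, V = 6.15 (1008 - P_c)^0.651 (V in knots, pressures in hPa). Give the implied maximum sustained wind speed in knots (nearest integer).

116 kt

ΔP = 1008 − 917 = 91 mb.
91^0.651 ≈ 18.851.
V ≈ 6.15 × 18.851 ≈ 115.9 kt.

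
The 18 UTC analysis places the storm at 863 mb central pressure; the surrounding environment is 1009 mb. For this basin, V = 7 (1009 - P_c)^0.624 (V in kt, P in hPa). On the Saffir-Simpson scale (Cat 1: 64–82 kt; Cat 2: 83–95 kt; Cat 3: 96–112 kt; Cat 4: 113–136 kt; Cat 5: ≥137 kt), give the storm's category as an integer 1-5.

ΔP = 1009 − 863 = 146 mb.
V ≈ 7 × 146^0.624 = 7 × 22.42 ≈ 157 kt.
157 kt falls in the Category 5 band.

5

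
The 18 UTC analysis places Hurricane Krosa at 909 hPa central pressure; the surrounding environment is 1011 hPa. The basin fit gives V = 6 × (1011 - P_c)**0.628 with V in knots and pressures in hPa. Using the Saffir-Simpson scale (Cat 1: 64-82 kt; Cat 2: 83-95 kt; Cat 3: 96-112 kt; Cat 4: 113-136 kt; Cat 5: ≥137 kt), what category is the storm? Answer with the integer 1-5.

ΔP = 1011 − 909 = 102 hPa.
V ≈ 6 × 102^0.628 = 6 × 18.26 ≈ 110 kt.
110 kt falls in the Category 3 band.

3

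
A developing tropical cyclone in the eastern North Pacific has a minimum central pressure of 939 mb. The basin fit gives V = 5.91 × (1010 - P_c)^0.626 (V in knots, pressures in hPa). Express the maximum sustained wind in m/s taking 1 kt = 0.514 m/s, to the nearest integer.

ΔP = 1010 − 939 = 71 mb.
V ≈ 5.91 × 71^0.626 = 5.91 × 14.417 ≈ 85.207 kt.
85.207 × 0.514 ≈ 43.80 m/s → 44 m/s.

44 m/s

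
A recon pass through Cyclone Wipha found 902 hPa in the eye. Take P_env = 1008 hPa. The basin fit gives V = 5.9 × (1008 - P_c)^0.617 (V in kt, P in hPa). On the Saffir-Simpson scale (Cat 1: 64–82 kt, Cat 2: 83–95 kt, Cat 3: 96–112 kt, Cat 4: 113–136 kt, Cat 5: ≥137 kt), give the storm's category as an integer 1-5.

3

ΔP = 1008 − 902 = 106 hPa.
V ≈ 5.9 × 106^0.617 = 5.9 × 17.77 ≈ 105 kt.
105 kt falls in the Category 3 band.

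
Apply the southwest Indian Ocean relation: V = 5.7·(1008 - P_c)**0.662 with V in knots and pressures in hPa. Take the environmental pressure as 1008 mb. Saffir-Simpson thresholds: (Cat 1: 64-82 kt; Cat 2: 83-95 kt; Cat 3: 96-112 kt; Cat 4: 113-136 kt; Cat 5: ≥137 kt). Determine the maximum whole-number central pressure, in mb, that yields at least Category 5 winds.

886 mb

Category 5 begins at V = 137 kt.
Required ΔP = (137/5.7)^(1/0.662) = 24.035^1.511 ≈ 121.86 mb.
P_c ≤ 1008 − 121.86 = 886.14, so the highest integer P_c is 886 mb.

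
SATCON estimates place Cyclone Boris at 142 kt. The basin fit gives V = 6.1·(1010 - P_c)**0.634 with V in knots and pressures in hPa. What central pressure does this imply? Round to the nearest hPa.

867 hPa

ΔP = (V / 6.1)^(1/0.634) = (142/6.1)^1.577.
142/6.1 = 23.279; 23.279^1.577 ≈ 143.25 hPa.
P_c = 1010 − 143.25 = 866.75 ≈ 867 hPa.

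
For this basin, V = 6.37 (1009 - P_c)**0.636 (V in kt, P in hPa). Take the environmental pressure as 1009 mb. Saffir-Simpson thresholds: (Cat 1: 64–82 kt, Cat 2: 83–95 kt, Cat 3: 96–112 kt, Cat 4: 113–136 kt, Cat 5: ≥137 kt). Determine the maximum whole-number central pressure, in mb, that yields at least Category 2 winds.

Category 2 begins at V = 83 kt.
Required ΔP = (83/6.37)^(1/0.636) = 13.030^1.572 ≈ 56.63 mb.
P_c ≤ 1009 − 56.63 = 952.37, so the highest integer P_c is 952 mb.

952 mb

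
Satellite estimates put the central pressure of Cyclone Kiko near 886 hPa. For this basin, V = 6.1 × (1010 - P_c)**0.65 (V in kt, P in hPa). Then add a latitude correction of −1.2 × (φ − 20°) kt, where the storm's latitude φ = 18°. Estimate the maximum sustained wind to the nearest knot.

142 kt

ΔP = 1010 − 886 = 124 hPa.
124^0.65 ≈ 22.947.
V ≈ 6.1 × 22.947 ≈ 140.0 kt.
Latitude correction: −1.2 × (18 − 20) = 2.4 kt.
Corrected V ≈ 142.4 kt → 142 kt.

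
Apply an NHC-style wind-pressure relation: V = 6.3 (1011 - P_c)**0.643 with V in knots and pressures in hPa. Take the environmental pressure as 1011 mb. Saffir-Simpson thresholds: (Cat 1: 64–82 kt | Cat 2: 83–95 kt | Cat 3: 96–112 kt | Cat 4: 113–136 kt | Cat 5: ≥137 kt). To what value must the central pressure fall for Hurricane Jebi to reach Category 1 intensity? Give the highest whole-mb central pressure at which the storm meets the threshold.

Category 1 begins at V = 64 kt.
Required ΔP = (64/6.3)^(1/0.643) = 10.159^1.555 ≈ 36.80 mb.
P_c ≤ 1011 − 36.80 = 974.20, so the highest integer P_c is 974 mb.

974 mb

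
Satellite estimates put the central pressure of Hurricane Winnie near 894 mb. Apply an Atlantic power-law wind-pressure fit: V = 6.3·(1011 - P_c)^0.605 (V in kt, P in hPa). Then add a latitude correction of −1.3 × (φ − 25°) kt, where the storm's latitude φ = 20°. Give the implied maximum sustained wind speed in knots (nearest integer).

119 kt

ΔP = 1011 − 894 = 117 mb.
117^0.605 ≈ 17.834.
V ≈ 6.3 × 17.834 ≈ 112.4 kt.
Latitude correction: −1.3 × (20 − 25) = 6.5 kt.
Corrected V ≈ 118.9 kt → 119 kt.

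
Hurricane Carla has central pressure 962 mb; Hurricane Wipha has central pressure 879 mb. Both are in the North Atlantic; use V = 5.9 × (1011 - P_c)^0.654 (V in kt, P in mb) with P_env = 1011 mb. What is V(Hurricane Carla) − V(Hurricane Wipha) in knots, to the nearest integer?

Hurricane Carla: ΔP = 49; V ≈ 5.9 × 49^0.654 ≈ 75.20 kt.
Hurricane Wipha: ΔP = 132; V ≈ 5.9 × 132^0.654 ≈ 143.78 kt.
Difference ≈ 75.20 − 143.78 = -68.58 → -69 kt.

-69 kt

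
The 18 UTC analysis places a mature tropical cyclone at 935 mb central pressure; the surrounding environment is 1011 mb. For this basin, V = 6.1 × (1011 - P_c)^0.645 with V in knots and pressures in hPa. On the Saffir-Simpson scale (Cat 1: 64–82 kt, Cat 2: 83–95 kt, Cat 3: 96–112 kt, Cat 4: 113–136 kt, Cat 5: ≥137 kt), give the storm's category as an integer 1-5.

3

ΔP = 1011 − 935 = 76 mb.
V ≈ 6.1 × 76^0.645 = 6.1 × 16.34 ≈ 100 kt.
100 kt falls in the Category 3 band.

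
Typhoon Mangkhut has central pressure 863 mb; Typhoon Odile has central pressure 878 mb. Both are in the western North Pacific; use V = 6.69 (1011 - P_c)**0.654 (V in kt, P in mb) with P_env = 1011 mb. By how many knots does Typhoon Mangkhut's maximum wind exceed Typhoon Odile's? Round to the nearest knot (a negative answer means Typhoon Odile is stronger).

12 kt

Typhoon Mangkhut: ΔP = 148; V ≈ 6.69 × 148^0.654 ≈ 175.70 kt.
Typhoon Odile: ΔP = 133; V ≈ 6.69 × 133^0.654 ≈ 163.84 kt.
Difference ≈ 175.70 − 163.84 = 11.86 → 12 kt.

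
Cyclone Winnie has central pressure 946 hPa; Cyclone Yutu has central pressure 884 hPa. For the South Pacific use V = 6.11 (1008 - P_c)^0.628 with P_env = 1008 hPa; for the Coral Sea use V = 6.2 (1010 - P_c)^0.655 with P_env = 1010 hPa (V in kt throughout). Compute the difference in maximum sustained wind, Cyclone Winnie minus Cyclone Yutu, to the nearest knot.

-66 kt

Cyclone Winnie: ΔP = 62; V ≈ 6.11 × 62^0.628 ≈ 81.59 kt.
Cyclone Yutu: ΔP = 126; V ≈ 6.2 × 126^0.655 ≈ 147.28 kt.
Difference ≈ 81.59 − 147.28 = -65.69 → -66 kt.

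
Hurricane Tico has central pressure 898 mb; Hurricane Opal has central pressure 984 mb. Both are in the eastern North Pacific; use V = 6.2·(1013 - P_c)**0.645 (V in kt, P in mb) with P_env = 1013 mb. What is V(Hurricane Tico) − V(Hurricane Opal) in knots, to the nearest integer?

Hurricane Tico: ΔP = 115; V ≈ 6.2 × 115^0.645 ≈ 132.29 kt.
Hurricane Opal: ΔP = 29; V ≈ 6.2 × 29^0.645 ≈ 54.40 kt.
Difference ≈ 132.29 − 54.40 = 77.89 → 78 kt.

78 kt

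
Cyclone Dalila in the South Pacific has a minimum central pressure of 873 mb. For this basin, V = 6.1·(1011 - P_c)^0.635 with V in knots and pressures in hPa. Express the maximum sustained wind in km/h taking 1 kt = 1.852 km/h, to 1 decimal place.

ΔP = 1011 − 873 = 138 mb.
V ≈ 6.1 × 138^0.635 = 6.1 × 22.847 ≈ 139.365 kt.
139.365 × 1.852 ≈ 258.10 km/h → 258.1 km/h.

258.1 km/h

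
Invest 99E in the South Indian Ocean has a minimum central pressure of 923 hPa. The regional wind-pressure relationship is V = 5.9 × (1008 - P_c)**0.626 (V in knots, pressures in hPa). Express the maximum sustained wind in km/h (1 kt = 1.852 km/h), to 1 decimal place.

176.3 km/h

ΔP = 1008 − 923 = 85 hPa.
V ≈ 5.9 × 85^0.626 = 5.9 × 16.137 ≈ 95.207 kt.
95.207 × 1.852 ≈ 176.32 km/h → 176.3 km/h.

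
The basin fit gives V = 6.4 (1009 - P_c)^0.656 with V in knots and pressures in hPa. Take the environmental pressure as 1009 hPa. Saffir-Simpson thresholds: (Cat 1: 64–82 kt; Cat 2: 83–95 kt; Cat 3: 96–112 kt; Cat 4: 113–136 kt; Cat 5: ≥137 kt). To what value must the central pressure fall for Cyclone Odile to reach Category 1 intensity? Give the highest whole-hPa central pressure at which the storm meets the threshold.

975 hPa

Category 1 begins at V = 64 kt.
Required ΔP = (64/6.4)^(1/0.656) = 10.000^1.524 ≈ 33.45 hPa.
P_c ≤ 1009 − 33.45 = 975.55, so the highest integer P_c is 975 hPa.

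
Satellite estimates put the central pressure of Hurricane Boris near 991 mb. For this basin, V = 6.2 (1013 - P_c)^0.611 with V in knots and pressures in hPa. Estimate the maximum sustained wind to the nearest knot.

41 kt

ΔP = 1013 − 991 = 22 mb.
22^0.611 ≈ 6.610.
V ≈ 6.2 × 6.610 ≈ 41.0 kt.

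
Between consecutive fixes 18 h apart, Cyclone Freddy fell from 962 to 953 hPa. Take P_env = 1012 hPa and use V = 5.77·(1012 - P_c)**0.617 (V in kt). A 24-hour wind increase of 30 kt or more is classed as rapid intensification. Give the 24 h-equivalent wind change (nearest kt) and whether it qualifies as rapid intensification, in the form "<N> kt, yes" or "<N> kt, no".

9 kt, no

V₁: ΔP = 50, V ≈ 5.77 × 50^0.617 ≈ 64.48 kt.
V₂: ΔP = 59, V ≈ 5.77 × 59^0.617 ≈ 71.42 kt.
ΔV over 18 h = 6.94 kt → 24 h equivalent = 6.94 × 24/18 ≈ 9.25 kt.
9 kt < 30 kt ⇒ not rapid intensification.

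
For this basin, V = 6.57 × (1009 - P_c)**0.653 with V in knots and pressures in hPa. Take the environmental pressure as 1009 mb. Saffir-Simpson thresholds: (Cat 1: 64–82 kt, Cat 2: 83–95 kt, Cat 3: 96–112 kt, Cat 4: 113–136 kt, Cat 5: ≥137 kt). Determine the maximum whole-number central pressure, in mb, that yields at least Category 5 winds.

904 mb

Category 5 begins at V = 137 kt.
Required ΔP = (137/6.57)^(1/0.653) = 20.852^1.531 ≈ 104.75 mb.
P_c ≤ 1009 − 104.75 = 904.25, so the highest integer P_c is 904 mb.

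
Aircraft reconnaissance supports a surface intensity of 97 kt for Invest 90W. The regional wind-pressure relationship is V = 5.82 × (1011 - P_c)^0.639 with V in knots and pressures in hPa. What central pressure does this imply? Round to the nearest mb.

929 mb

ΔP = (V / 5.82)^(1/0.639) = (97/5.82)^1.565.
97/5.82 = 16.667; 16.667^1.565 ≈ 81.68 mb.
P_c = 1011 − 81.68 = 929.32 ≈ 929 mb.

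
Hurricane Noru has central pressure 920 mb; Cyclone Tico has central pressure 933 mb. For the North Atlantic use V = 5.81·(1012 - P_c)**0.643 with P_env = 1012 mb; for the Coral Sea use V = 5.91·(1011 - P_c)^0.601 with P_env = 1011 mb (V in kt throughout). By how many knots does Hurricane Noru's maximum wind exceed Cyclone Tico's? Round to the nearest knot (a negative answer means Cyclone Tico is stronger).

Hurricane Noru: ΔP = 92; V ≈ 5.81 × 92^0.643 ≈ 106.39 kt.
Cyclone Tico: ΔP = 78; V ≈ 5.91 × 78^0.601 ≈ 81.05 kt.
Difference ≈ 106.39 − 81.05 = 25.34 → 25 kt.

25 kt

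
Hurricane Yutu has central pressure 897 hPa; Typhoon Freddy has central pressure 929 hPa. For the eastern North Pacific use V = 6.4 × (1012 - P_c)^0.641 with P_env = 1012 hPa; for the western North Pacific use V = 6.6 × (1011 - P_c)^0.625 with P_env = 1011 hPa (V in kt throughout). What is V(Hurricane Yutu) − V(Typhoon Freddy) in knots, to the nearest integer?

Hurricane Yutu: ΔP = 115; V ≈ 6.4 × 115^0.641 ≈ 133.99 kt.
Typhoon Freddy: ΔP = 82; V ≈ 6.6 × 82^0.625 ≈ 103.68 kt.
Difference ≈ 133.99 − 103.68 = 30.31 → 30 kt.

30 kt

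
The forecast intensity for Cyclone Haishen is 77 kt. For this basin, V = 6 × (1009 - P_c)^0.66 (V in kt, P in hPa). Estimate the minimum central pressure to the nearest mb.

ΔP = (V / 6)^(1/0.66) = (77/6)^1.515.
77/6 = 12.833; 12.833^1.515 ≈ 47.79 mb.
P_c = 1009 − 47.79 = 961.21 ≈ 961 mb.

961 mb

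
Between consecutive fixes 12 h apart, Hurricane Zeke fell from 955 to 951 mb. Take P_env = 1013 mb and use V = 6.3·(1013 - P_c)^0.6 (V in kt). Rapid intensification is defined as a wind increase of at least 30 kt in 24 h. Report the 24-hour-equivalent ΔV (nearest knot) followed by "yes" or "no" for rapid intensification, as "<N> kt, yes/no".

V₁: ΔP = 58, V ≈ 6.3 × 58^0.6 ≈ 72.01 kt.
V₂: ΔP = 62, V ≈ 6.3 × 62^0.6 ≈ 74.95 kt.
ΔV over 12 h = 2.94 kt → 24 h equivalent = 2.94 × 24/12 ≈ 5.88 kt.
6 kt < 30 kt ⇒ not rapid intensification.

6 kt, no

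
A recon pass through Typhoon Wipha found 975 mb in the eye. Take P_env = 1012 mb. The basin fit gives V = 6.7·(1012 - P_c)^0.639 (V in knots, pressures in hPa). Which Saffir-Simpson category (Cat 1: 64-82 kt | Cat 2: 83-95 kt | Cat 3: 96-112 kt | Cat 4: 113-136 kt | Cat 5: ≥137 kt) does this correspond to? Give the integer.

1

ΔP = 1012 − 975 = 37 mb.
V ≈ 6.7 × 37^0.639 = 6.7 × 10.05 ≈ 67 kt.
67 kt falls in the Category 1 band.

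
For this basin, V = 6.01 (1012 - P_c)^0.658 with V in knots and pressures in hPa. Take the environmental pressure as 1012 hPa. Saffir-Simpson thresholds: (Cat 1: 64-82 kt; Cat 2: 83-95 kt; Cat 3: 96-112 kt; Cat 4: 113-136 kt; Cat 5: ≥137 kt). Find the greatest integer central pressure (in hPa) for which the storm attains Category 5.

896 hPa

Category 5 begins at V = 137 kt.
Required ΔP = (137/6.01)^(1/0.658) = 22.795^1.520 ≈ 115.77 hPa.
P_c ≤ 1012 − 115.77 = 896.23, so the highest integer P_c is 896 hPa.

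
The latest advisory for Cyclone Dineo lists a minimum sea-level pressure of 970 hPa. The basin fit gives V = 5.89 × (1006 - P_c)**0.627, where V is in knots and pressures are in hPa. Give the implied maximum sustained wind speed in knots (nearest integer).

56 kt

ΔP = 1006 − 970 = 36 hPa.
36^0.627 ≈ 9.458.
V ≈ 5.89 × 9.458 ≈ 55.7 kt.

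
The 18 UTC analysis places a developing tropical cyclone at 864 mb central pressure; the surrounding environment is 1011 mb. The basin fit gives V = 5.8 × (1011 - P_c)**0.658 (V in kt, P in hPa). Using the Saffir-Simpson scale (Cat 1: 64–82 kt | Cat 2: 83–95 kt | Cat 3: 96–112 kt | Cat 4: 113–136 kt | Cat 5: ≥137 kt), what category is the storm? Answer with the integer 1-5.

5

ΔP = 1011 − 864 = 147 mb.
V ≈ 5.8 × 147^0.658 = 5.8 × 26.67 ≈ 155 kt.
155 kt falls in the Category 5 band.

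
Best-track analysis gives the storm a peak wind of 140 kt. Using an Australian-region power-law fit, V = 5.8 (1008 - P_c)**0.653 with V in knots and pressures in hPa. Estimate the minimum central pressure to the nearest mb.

ΔP = (V / 5.8)^(1/0.653) = (140/5.8)^1.531.
140/5.8 = 24.138; 24.138^1.531 ≈ 131.06 mb.
P_c = 1008 − 131.06 = 876.94 ≈ 877 mb.

877 mb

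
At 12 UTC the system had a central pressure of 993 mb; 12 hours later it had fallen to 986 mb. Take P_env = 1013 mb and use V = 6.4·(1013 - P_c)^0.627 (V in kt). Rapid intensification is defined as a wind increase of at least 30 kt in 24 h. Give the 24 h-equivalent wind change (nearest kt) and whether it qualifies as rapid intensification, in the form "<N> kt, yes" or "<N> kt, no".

V₁: ΔP = 20, V ≈ 6.4 × 20^0.627 ≈ 41.87 kt.
V₂: ΔP = 27, V ≈ 6.4 × 27^0.627 ≈ 50.54 kt.
ΔV over 12 h = 8.67 kt → 24 h equivalent = 8.67 × 24/12 ≈ 17.34 kt.
17 kt < 30 kt ⇒ not rapid intensification.

17 kt, no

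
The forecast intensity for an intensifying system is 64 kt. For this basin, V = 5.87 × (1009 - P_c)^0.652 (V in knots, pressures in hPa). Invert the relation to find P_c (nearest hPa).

970 hPa

ΔP = (V / 5.87)^(1/0.652) = (64/5.87)^1.534.
64/5.87 = 10.903; 10.903^1.534 ≈ 39.02 hPa.
P_c = 1009 − 39.02 = 969.98 ≈ 970 hPa.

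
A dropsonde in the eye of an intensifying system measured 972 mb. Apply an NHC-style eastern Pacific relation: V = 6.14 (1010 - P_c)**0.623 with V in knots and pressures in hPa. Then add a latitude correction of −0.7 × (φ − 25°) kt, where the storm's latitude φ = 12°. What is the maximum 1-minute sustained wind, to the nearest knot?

68 kt

ΔP = 1010 − 972 = 38 mb.
38^0.623 ≈ 9.643.
V ≈ 6.14 × 9.643 ≈ 59.2 kt.
Latitude correction: −0.7 × (12 − 25) = 9.1 kt.
Corrected V ≈ 68.3 kt → 68 kt.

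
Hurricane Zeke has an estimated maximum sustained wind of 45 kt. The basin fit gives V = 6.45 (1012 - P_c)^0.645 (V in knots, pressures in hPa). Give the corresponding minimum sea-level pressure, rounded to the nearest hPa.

ΔP = (V / 6.45)^(1/0.645) = (45/6.45)^1.550.
45/6.45 = 6.977; 6.977^1.550 ≈ 20.32 hPa.
P_c = 1012 − 20.32 = 991.68 ≈ 992 hPa.

992 hPa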